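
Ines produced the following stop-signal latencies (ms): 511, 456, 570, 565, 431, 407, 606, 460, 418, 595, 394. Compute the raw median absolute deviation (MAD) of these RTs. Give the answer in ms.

Sorted: 394, 407, 418, 431, 456, 460, 511, 565, 570, 595, 606 → median = 460
|x − 460|: 51, 4, 110, 105, 29, 53, 146, 0, 42, 135, 66
Sorted deviations: 0, 4, 29, 42, 51, 53, 66, 105, 110, 135, 146 → MAD = 53

53 ms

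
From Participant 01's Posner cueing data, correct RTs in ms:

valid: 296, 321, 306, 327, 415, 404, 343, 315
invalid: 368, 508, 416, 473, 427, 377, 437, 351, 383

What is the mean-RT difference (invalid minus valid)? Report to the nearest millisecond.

75 ms

M(valid) = 2727/8 = 340.875
M(invalid) = 3740/9 = 415.556
Difference = 415.556 − 340.875 = 74.681 ms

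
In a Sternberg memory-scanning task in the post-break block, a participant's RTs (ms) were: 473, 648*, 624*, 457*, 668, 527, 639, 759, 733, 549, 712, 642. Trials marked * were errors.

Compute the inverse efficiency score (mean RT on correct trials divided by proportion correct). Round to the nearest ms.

845 ms

Correct trials (n=9): 473, 668, 527, 639, 759, 733, 549, 712, 642
Mean correct RT = 5702/9 = 633.5556 ms
Proportion correct = 9/12
IES = 633.5556 / (9/12) = 844.741 ms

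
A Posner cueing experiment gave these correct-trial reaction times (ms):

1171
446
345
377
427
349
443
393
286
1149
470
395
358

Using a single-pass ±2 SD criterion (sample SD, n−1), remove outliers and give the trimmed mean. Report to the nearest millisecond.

n = 13, ΣRT = 6609, M = 508.385
Σ(x−M)² = 1033311.08; s = √(1033311.08/12) = 293.444
Cutoffs: 508.385 ± 2·293.444 → [-78.5, 1095.3]
Outside: 1149, 1171 → excluded.
Retained (n=11): Σ = 4289, mean = 4289/11 = 389.909

390 ms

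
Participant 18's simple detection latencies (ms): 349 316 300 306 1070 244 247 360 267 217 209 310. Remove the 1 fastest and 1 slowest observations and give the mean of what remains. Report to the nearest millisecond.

Sorted: 209, 217, 244, 247, 267, 300, 306, 310, 316, 349, 360, 1070
Drop lowest 1 (209) and highest 1 (1070)
Remaining (n=10): Σ = 2916, mean = 2916/10 = 291.600

292 ms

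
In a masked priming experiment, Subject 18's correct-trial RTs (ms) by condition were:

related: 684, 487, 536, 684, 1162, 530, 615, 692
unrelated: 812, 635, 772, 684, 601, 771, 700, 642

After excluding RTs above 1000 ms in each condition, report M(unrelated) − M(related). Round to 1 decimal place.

related: exclude 1162
M(related) = 4228/7 = 604.000
M(unrelated) = 5617/8 = 702.125
Difference = 702.125 − 604.000 = 98.125 ms

98.1 ms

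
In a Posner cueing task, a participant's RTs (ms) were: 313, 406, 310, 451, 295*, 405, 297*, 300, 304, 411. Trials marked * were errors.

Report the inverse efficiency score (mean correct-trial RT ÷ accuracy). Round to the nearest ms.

Correct trials (n=8): 313, 406, 310, 451, 405, 300, 304, 411
Mean correct RT = 2900/8 = 362.5000 ms
Proportion correct = 8/10
IES = 362.5000 / (8/10) = 453.125 ms

453 ms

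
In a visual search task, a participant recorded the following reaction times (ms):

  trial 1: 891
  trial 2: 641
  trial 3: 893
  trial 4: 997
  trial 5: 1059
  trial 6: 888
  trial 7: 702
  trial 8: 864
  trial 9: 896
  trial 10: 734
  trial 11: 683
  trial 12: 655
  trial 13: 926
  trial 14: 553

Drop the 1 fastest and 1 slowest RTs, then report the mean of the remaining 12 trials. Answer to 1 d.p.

Sorted: 553, 641, 655, 683, 702, 734, 864, 888, 891, 893, 896, 926, 997, 1059
Drop lowest 1 (553) and highest 1 (1059)
Remaining (n=12): Σ = 9770, mean = 9770/12 = 814.167

814.2 ms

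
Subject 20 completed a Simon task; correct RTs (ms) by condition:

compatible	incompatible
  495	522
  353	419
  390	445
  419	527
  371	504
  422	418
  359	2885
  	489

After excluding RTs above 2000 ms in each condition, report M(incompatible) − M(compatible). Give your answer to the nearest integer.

74 ms

incompatible: exclude 2885
M(compatible) = 2809/7 = 401.286
M(incompatible) = 3324/7 = 474.857
Difference = 474.857 − 401.286 = 73.571 ms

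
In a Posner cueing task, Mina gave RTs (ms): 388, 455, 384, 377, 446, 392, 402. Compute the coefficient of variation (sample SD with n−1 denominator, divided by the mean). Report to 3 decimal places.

0.077

n = 7, Σ = 2844, M = 406.2857
Σ(x−M)² = 5861.429; s = √(5861.429/6) = 31.2555
CV = 31.2555 / 406.2857 = 0.07693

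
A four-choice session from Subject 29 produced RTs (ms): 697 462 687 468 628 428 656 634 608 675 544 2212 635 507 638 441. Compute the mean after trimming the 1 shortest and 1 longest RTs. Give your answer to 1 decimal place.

591.4 ms

Sorted: 428, 441, 462, 468, 507, 544, 608, 628, 634, 635, 638, 656, 675, 687, 697, 2212
Drop lowest 1 (428) and highest 1 (2212)
Remaining (n=14): Σ = 8280, mean = 8280/14 = 591.429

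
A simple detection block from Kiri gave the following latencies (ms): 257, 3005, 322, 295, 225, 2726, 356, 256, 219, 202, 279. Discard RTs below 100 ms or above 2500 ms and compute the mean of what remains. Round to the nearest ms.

Excluded: 2726, 3005
Retained (n=9): Σ = 2411
Mean = 2411/9 = 267.8889

268 ms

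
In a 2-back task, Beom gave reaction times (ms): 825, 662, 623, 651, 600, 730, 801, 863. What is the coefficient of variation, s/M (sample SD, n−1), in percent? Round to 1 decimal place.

13.9%

n = 8, Σ = 5755, M = 719.3750
Σ(x−M)² = 70065.875; s = √(70065.875/7) = 100.0470
CV = 100.0470 / 719.3750 = 0.13907 = 13.907%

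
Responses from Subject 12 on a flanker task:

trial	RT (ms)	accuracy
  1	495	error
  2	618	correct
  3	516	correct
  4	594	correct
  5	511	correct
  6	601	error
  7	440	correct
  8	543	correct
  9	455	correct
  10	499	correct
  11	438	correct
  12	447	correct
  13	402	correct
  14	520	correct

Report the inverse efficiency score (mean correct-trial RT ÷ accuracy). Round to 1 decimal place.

581.7 ms

Correct trials (n=12): 618, 516, 594, 511, 440, 543, 455, 499, 438, 447, 402, 520
Mean correct RT = 5983/12 = 498.5833 ms
Proportion correct = 12/14
IES = 498.5833 / (12/14) = 581.681 ms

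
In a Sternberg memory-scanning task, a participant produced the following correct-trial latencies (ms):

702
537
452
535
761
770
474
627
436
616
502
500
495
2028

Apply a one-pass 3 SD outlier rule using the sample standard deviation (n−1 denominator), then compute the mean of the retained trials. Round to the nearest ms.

570 ms

n = 14, ΣRT = 9435, M = 673.929
Σ(x−M)² = 2132376.93; s = √(2132376.93/13) = 405.005
Cutoffs: 673.929 ± 3·405.005 → [-541.1, 1888.9]
Outside: 2028 → excluded.
Retained (n=13): Σ = 7407, mean = 7407/13 = 569.769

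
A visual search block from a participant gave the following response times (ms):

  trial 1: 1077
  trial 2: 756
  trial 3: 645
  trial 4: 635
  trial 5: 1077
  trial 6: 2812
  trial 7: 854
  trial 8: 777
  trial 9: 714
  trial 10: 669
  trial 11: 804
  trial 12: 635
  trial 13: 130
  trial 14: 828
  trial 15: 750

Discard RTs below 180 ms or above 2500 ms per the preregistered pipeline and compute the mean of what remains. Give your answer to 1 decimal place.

786.2 ms

Excluded: 130, 2812
Retained (n=13): Σ = 10221
Mean = 10221/13 = 786.2308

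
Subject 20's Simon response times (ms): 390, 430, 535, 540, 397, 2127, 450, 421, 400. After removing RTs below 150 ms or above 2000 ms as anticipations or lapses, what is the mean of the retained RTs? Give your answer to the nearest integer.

Excluded: 2127
Retained (n=8): Σ = 3563
Mean = 3563/8 = 445.3750

445 ms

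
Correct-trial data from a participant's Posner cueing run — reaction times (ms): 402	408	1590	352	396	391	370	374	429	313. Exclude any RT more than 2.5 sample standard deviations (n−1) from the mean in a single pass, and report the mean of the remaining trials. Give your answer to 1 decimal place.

381.7 ms

n = 10, ΣRT = 5025, M = 502.500
Σ(x−M)² = 1323492.50; s = √(1323492.50/9) = 383.477
Cutoffs: 502.500 ± 2.5·383.477 → [-456.2, 1461.2]
Outside: 1590 → excluded.
Retained (n=9): Σ = 3435, mean = 3435/9 = 381.667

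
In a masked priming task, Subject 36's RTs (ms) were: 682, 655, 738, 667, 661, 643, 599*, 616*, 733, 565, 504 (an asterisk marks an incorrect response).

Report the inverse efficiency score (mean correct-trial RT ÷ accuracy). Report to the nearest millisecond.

794 ms

Correct trials (n=9): 682, 655, 738, 667, 661, 643, 733, 565, 504
Mean correct RT = 5848/9 = 649.7778 ms
Proportion correct = 9/11
IES = 649.7778 / (9/11) = 794.173 ms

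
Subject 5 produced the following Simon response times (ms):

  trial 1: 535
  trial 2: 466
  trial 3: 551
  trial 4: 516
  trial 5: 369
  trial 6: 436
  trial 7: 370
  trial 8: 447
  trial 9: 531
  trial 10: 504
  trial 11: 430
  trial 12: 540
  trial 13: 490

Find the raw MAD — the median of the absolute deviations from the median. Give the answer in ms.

Sorted: 369, 370, 430, 436, 447, 466, 490, 504, 516, 531, 535, 540, 551 → median = 490
|x − 490|: 45, 24, 61, 26, 121, 54, 120, 43, 41, 14, 60, 50, 0
Sorted deviations: 0, 14, 24, 26, 41, 43, 45, 50, 54, 60, 61, 120, 121 → MAD = 45

45 ms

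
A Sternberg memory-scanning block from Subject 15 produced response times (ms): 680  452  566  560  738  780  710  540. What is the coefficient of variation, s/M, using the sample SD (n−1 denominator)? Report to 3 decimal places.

0.182

n = 8, Σ = 5026, M = 628.2500
Σ(x−M)² = 91819.500; s = √(91819.500/7) = 114.5298
CV = 114.5298 / 628.2500 = 0.18230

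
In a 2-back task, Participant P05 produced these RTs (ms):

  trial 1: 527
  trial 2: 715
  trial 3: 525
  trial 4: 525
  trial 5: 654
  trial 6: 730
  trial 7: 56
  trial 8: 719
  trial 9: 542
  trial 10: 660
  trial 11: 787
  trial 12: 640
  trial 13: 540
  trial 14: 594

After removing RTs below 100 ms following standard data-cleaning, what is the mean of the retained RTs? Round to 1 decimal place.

627.5 ms

Excluded: 56
Retained (n=13): Σ = 8158
Mean = 8158/13 = 627.5385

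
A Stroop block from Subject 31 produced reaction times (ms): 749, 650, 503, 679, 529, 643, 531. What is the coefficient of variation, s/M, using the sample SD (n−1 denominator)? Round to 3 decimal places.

n = 7, Σ = 4284, M = 612.0000
Σ(x−M)² = 50994.000; s = √(50994.000/6) = 92.1900
CV = 92.1900 / 612.0000 = 0.15064

0.151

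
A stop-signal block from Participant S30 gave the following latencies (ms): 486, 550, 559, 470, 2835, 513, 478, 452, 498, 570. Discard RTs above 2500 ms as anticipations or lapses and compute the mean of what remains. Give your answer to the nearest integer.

Excluded: 2835
Retained (n=9): Σ = 4576
Mean = 4576/9 = 508.4444

508 ms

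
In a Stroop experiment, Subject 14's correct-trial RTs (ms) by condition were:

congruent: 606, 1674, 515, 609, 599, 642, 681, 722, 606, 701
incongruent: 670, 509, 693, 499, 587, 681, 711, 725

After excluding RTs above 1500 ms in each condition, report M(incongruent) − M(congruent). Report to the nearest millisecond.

congruent: exclude 1674
M(congruent) = 5681/9 = 631.222
M(incongruent) = 5075/8 = 634.375
Difference = 634.375 − 631.222 = 3.153 ms

3 ms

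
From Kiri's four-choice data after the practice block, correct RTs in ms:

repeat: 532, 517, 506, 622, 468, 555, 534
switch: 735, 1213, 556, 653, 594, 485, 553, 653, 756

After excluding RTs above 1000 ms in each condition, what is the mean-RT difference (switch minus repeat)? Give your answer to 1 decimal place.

89.7 ms

switch: exclude 1213
M(repeat) = 3734/7 = 533.429
M(switch) = 4985/8 = 623.125
Difference = 623.125 − 533.429 = 89.696 ms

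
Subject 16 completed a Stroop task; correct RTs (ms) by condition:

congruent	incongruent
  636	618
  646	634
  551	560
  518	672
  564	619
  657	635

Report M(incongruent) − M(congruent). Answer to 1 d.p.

M(congruent) = 3572/6 = 595.333
M(incongruent) = 3738/6 = 623.000
Difference = 623.000 − 595.333 = 27.667 ms

27.7 ms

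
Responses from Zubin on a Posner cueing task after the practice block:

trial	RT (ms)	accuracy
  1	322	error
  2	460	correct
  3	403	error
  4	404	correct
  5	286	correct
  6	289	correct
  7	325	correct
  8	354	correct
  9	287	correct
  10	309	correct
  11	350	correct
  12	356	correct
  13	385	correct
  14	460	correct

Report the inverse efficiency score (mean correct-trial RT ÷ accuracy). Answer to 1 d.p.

414.7 ms

Correct trials (n=12): 460, 404, 286, 289, 325, 354, 287, 309, 350, 356, 385, 460
Mean correct RT = 4265/12 = 355.4167 ms
Proportion correct = 12/14
IES = 355.4167 / (12/14) = 414.653 ms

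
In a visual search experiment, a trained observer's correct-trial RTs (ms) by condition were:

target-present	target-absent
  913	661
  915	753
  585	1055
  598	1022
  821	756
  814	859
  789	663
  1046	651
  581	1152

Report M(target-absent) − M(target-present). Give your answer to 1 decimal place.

M(target-present) = 7062/9 = 784.667
M(target-absent) = 7572/9 = 841.333
Difference = 841.333 − 784.667 = 56.667 ms

56.7 ms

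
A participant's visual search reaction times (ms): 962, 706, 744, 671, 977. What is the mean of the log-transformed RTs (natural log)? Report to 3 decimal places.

6.687

ln(RT): 6.8690, 6.5596, 6.6120, 6.5088, 6.8845
Σ ln(RT) = 33.4339
Mean = 33.4339/5 = 6.68679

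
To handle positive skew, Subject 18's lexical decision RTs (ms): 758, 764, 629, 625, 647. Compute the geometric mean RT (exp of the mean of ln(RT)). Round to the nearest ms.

682 ms

ln(RT): 6.6307, 6.6386, 6.4441, 6.4378, 6.4723
Mean ln(RT) = 32.6235/5 = 6.52470
Geometric mean = exp(6.52470) = 681.77 ms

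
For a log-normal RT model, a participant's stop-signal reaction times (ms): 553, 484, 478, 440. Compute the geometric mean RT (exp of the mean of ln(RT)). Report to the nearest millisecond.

ln(RT): 6.3154, 6.1821, 6.1696, 6.0868
Mean ln(RT) = 24.7538/4 = 6.18846
Geometric mean = exp(6.18846) = 487.09 ms

487 ms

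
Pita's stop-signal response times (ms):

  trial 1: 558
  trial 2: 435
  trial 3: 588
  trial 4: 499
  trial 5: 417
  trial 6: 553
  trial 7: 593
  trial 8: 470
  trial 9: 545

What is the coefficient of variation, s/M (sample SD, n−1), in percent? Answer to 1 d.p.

n = 9, Σ = 4658, M = 517.5556
Σ(x−M)² = 33832.222; s = √(33832.222/8) = 65.0310
CV = 65.0310 / 517.5556 = 0.12565 = 12.565%

12.6%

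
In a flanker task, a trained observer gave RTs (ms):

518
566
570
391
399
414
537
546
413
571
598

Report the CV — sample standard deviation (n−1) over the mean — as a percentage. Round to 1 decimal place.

16.0%

n = 11, Σ = 5523, M = 502.0909
Σ(x−M)² = 64708.909; s = √(64708.909/10) = 80.4418
CV = 80.4418 / 502.0909 = 0.16021 = 16.021%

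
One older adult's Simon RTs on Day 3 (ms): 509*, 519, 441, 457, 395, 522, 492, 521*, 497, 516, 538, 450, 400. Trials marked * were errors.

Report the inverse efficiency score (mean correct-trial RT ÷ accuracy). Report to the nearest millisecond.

Correct trials (n=11): 519, 441, 457, 395, 522, 492, 497, 516, 538, 450, 400
Mean correct RT = 5227/11 = 475.1818 ms
Proportion correct = 11/13
IES = 475.1818 / (11/13) = 561.579 ms

562 ms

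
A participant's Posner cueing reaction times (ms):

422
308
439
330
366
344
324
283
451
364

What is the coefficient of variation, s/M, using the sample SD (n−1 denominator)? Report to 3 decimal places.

n = 10, Σ = 3631, M = 363.1000
Σ(x−M)² = 29406.900; s = √(29406.900/9) = 57.1615
CV = 57.1615 / 363.1000 = 0.15743

0.157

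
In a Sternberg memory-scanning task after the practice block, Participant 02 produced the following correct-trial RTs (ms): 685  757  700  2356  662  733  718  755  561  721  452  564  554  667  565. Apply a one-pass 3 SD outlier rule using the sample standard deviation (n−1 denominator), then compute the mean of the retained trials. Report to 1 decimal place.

649.6 ms

n = 15, ΣRT = 11450, M = 763.333
Σ(x−M)² = 2831917.33; s = √(2831917.33/14) = 449.755
Cutoffs: 763.333 ± 3·449.755 → [-585.9, 2112.6]
Outside: 2356 → excluded.
Retained (n=14): Σ = 9094, mean = 9094/14 = 649.571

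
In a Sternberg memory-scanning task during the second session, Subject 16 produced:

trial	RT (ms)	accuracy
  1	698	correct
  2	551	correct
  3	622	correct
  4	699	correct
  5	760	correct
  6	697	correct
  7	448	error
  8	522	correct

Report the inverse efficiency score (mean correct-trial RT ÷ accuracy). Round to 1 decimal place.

Correct trials (n=7): 698, 551, 622, 699, 760, 697, 522
Mean correct RT = 4549/7 = 649.8571 ms
Proportion correct = 7/8
IES = 649.8571 / (7/8) = 742.694 ms

742.7 ms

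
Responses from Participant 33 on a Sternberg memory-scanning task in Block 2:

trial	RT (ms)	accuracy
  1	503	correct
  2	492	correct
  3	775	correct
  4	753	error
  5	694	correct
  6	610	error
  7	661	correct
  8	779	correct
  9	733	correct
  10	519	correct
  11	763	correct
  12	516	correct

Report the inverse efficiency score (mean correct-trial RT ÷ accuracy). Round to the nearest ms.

772 ms

Correct trials (n=10): 503, 492, 775, 694, 661, 779, 733, 519, 763, 516
Mean correct RT = 6435/10 = 643.5000 ms
Proportion correct = 10/12
IES = 643.5000 / (10/12) = 772.200 ms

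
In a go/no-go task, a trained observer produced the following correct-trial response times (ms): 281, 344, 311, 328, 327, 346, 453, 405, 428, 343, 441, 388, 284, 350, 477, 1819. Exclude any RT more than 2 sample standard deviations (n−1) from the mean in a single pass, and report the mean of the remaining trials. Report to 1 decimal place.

367.1 ms

n = 16, ΣRT = 7325, M = 457.812
Σ(x−M)² = 2029308.44; s = √(2029308.44/15) = 367.814
Cutoffs: 457.812 ± 2·367.814 → [-277.8, 1193.4]
Outside: 1819 → excluded.
Retained (n=15): Σ = 5506, mean = 5506/15 = 367.067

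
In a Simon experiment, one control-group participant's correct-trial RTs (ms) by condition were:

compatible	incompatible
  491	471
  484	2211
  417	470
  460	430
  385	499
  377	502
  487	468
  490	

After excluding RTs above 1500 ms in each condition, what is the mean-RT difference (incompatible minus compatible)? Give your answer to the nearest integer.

incompatible: exclude 2211
M(compatible) = 3591/8 = 448.875
M(incompatible) = 2840/6 = 473.333
Difference = 473.333 − 448.875 = 24.458 ms

24 ms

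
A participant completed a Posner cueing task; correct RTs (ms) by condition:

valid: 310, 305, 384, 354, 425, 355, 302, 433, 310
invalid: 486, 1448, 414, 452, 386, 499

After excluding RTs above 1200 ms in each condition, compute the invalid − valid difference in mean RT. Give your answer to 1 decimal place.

invalid: exclude 1448
M(valid) = 3178/9 = 353.111
M(invalid) = 2237/5 = 447.400
Difference = 447.400 − 353.111 = 94.289 ms

94.3 ms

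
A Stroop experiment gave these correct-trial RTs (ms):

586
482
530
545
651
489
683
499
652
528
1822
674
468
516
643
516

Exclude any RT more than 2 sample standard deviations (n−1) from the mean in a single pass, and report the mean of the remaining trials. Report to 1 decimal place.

n = 16, ΣRT = 10284, M = 642.750
Σ(x−M)² = 1564849.00; s = √(1564849.00/15) = 322.991
Cutoffs: 642.750 ± 2·322.991 → [-3.2, 1288.7]
Outside: 1822 → excluded.
Retained (n=15): Σ = 8462, mean = 8462/15 = 564.133

564.1 ms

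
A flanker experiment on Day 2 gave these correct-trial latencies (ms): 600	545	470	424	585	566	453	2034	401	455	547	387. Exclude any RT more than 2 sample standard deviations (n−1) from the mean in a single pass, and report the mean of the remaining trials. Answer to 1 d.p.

493.9 ms

n = 12, ΣRT = 7467, M = 622.250
Σ(x−M)² = 2233110.25; s = √(2233110.25/11) = 450.566
Cutoffs: 622.250 ± 2·450.566 → [-278.9, 1523.4]
Outside: 2034 → excluded.
Retained (n=11): Σ = 5433, mean = 5433/11 = 493.909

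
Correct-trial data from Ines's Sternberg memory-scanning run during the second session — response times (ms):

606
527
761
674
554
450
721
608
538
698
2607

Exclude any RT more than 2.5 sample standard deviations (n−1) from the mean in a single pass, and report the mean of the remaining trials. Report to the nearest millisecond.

n = 11, ΣRT = 8744, M = 794.909
Σ(x−M)² = 3699694.91; s = √(3699694.91/10) = 608.251
Cutoffs: 794.909 ± 2.5·608.251 → [-725.7, 2315.5]
Outside: 2607 → excluded.
Retained (n=10): Σ = 6137, mean = 6137/10 = 613.700

614 ms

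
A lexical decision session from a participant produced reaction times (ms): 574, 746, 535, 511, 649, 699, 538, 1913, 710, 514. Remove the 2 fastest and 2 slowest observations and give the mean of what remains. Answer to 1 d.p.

617.5 ms

Sorted: 511, 514, 535, 538, 574, 649, 699, 710, 746, 1913
Drop lowest 2 (511, 514) and highest 2 (746, 1913)
Remaining (n=6): Σ = 3705, mean = 3705/6 = 617.500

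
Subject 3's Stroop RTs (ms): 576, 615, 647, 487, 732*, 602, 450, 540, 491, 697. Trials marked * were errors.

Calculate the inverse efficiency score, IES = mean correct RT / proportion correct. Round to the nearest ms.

Correct trials (n=9): 576, 615, 647, 487, 602, 450, 540, 491, 697
Mean correct RT = 5105/9 = 567.2222 ms
Proportion correct = 9/10
IES = 567.2222 / (9/10) = 630.247 ms

630 ms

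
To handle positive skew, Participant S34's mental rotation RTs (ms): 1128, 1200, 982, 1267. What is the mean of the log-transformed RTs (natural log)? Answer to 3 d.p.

ln(RT): 7.0282, 7.0901, 6.8896, 7.1444
Σ ln(RT) = 28.1523
Mean = 28.1523/4 = 7.03807

7.038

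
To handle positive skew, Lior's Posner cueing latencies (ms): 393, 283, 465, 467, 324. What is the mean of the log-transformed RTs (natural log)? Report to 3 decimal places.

ln(RT): 5.9738, 5.6454, 6.1420, 6.1463, 5.7807
Σ ln(RT) = 29.6884
Mean = 29.6884/5 = 5.93767

5.938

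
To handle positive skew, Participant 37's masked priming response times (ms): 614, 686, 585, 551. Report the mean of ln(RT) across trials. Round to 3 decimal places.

6.409

ln(RT): 6.4200, 6.5309, 6.3716, 6.3117
Σ ln(RT) = 25.6342
Mean = 25.6342/4 = 6.40855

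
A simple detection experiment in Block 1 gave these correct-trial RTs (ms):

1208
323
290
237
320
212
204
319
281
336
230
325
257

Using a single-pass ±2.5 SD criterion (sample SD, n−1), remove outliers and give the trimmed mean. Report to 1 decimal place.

277.8 ms

n = 13, ΣRT = 4542, M = 349.385
Σ(x−M)² = 824109.08; s = √(824109.08/12) = 262.061
Cutoffs: 349.385 ± 2.5·262.061 → [-305.8, 1004.5]
Outside: 1208 → excluded.
Retained (n=12): Σ = 3334, mean = 3334/12 = 277.833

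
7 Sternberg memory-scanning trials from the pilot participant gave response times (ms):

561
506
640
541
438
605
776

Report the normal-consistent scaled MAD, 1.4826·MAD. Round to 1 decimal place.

81.5 ms

Sorted: 438, 506, 541, 561, 605, 640, 776 → median = 561
|x − 561| sorted: 0, 20, 44, 55, 79, 123, 215 → MAD = 55
Robust SD ≈ 1.4826 × 55 = 81.543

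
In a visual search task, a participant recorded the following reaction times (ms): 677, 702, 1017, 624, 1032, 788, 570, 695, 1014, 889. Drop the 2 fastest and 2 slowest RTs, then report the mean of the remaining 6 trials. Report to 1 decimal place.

Sorted: 570, 624, 677, 695, 702, 788, 889, 1014, 1017, 1032
Drop lowest 2 (570, 624) and highest 2 (1017, 1032)
Remaining (n=6): Σ = 4765, mean = 4765/6 = 794.167

794.2 ms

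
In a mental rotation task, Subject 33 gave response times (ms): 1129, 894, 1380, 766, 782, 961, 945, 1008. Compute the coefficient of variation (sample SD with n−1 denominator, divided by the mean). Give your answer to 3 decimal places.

0.202

n = 8, Σ = 7865, M = 983.1250
Σ(x−M)² = 276888.875; s = √(276888.875/7) = 198.8858
CV = 198.8858 / 983.1250 = 0.20230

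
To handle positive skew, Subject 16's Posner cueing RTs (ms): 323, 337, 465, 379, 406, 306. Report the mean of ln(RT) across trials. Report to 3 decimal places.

5.901

ln(RT): 5.7777, 5.8201, 6.1420, 5.9375, 6.0064, 5.7236
Σ ln(RT) = 35.4072
Mean = 35.4072/6 = 5.90121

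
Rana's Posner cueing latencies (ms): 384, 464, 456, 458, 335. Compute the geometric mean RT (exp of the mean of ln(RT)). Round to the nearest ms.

ln(RT): 5.9506, 6.1399, 6.1225, 6.1269, 5.8141
Mean ln(RT) = 30.1540/5 = 6.03080
Geometric mean = exp(6.03080) = 416.05 ms

416 ms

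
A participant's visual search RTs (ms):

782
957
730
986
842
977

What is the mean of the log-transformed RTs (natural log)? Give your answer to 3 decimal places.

ln(RT): 6.6619, 6.8638, 6.5930, 6.8937, 6.7358, 6.8845
Σ ln(RT) = 40.6326
Mean = 40.6326/6 = 6.77210

6.772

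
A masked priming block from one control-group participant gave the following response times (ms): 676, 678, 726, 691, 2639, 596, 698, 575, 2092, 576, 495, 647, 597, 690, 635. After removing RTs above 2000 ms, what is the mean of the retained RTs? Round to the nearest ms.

Excluded: 2092, 2639
Retained (n=13): Σ = 8280
Mean = 8280/13 = 636.9231

637 ms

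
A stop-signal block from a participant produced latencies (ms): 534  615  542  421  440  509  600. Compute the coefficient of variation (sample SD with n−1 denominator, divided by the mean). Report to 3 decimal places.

0.140

n = 7, Σ = 3661, M = 523.0000
Σ(x−M)² = 32364.000; s = √(32364.000/6) = 73.4439
CV = 73.4439 / 523.0000 = 0.14043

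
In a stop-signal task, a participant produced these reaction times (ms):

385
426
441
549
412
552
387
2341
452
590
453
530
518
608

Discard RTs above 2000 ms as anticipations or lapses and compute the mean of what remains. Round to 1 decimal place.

Excluded: 2341
Retained (n=13): Σ = 6303
Mean = 6303/13 = 484.8462

484.8 ms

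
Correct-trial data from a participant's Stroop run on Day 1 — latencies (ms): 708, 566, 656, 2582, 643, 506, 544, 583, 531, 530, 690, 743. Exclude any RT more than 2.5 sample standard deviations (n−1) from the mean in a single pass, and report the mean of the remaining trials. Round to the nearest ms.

n = 12, ΣRT = 9282, M = 773.500
Σ(x−M)² = 3635373.00; s = √(3635373.00/11) = 574.881
Cutoffs: 773.500 ± 2.5·574.881 → [-663.7, 2210.7]
Outside: 2582 → excluded.
Retained (n=11): Σ = 6700, mean = 6700/11 = 609.091

609 ms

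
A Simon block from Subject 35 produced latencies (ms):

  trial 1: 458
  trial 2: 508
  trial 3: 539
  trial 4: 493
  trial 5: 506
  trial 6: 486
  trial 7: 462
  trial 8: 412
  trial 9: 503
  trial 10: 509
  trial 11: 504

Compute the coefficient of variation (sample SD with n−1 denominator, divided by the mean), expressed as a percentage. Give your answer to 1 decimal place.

7.0%

n = 11, Σ = 5380, M = 489.0909
Σ(x−M)² = 11614.909; s = √(11614.909/10) = 34.0807
CV = 34.0807 / 489.0909 = 0.06968 = 6.968%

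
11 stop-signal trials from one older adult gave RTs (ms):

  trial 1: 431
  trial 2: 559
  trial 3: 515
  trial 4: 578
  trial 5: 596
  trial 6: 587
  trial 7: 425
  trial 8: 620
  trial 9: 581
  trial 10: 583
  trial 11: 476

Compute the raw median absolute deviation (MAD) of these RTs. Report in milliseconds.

Sorted: 425, 431, 476, 515, 559, 578, 581, 583, 587, 596, 620 → median = 578
|x − 578|: 147, 19, 63, 0, 18, 9, 153, 42, 3, 5, 102
Sorted deviations: 0, 3, 5, 9, 18, 19, 42, 63, 102, 147, 153 → MAD = 19

19 ms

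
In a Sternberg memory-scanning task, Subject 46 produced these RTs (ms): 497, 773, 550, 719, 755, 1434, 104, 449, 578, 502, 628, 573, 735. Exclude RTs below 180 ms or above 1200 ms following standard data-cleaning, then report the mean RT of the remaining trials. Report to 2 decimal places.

Excluded: 104, 1434
Retained (n=11): Σ = 6759
Mean = 6759/11 = 614.4545

614.45 ms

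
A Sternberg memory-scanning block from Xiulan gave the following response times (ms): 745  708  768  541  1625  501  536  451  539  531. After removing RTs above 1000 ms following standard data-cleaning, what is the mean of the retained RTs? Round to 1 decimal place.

Excluded: 1625
Retained (n=9): Σ = 5320
Mean = 5320/9 = 591.1111

591.1 ms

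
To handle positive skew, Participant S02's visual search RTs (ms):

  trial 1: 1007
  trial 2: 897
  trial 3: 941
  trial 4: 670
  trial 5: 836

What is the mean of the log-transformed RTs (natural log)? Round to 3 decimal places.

6.759

ln(RT): 6.9147, 6.7991, 6.8469, 6.5073, 6.7286
Σ ln(RT) = 33.7966
Mean = 33.7966/5 = 6.75933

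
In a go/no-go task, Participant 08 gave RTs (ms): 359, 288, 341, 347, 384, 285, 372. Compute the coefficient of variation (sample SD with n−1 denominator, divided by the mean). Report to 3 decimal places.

0.115

n = 7, Σ = 2376, M = 339.4286
Σ(x−M)² = 9097.714; s = √(9097.714/6) = 38.9395
CV = 38.9395 / 339.4286 = 0.11472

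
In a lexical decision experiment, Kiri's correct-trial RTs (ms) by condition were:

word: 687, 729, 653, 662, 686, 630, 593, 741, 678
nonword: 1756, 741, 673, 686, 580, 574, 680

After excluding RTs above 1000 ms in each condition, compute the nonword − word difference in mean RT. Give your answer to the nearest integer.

nonword: exclude 1756
M(word) = 6059/9 = 673.222
M(nonword) = 3934/6 = 655.667
Difference = 655.667 − 673.222 = -17.556 ms

-18 ms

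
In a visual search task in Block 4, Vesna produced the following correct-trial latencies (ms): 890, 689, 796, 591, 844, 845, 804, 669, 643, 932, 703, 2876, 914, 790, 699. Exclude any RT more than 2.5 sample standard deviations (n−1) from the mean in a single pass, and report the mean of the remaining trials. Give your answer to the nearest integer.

772 ms

n = 15, ΣRT = 13685, M = 912.333
Σ(x−M)² = 4280529.33; s = √(4280529.33/14) = 552.949
Cutoffs: 912.333 ± 2.5·552.949 → [-470.0, 2294.7]
Outside: 2876 → excluded.
Retained (n=14): Σ = 10809, mean = 10809/14 = 772.071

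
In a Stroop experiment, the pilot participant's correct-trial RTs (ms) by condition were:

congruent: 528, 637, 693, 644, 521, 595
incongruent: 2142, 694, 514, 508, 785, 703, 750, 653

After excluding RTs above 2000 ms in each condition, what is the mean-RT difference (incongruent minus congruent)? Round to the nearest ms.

55 ms

incongruent: exclude 2142
M(congruent) = 3618/6 = 603.000
M(incongruent) = 4607/7 = 658.143
Difference = 658.143 − 603.000 = 55.143 ms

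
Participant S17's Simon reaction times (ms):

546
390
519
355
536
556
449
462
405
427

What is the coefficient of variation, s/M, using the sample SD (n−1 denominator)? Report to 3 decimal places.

n = 10, Σ = 4645, M = 464.5000
Σ(x−M)² = 45830.500; s = √(45830.500/9) = 71.3602
CV = 71.3602 / 464.5000 = 0.15363

0.154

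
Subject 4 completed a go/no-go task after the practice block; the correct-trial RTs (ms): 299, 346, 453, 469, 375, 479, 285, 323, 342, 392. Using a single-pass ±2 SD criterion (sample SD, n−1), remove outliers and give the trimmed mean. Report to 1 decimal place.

n = 10, ΣRT = 3763, M = 376.300
Σ(x−M)² = 44518.10; s = √(44518.10/9) = 70.331
Cutoffs: 376.300 ± 2·70.331 → [235.6, 517.0]
No RTs fall outside the cutoffs; all 10 retained. Mean = 3763/10 = 376.300

376.3 ms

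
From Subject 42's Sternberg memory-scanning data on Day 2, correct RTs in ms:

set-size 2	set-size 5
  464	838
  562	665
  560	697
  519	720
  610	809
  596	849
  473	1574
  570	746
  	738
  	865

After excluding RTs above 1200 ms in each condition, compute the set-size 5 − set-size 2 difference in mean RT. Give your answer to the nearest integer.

set-size 5: exclude 1574
M(set-size 2) = 4354/8 = 544.250
M(set-size 5) = 6927/9 = 769.667
Difference = 769.667 − 544.250 = 225.417 ms

225 ms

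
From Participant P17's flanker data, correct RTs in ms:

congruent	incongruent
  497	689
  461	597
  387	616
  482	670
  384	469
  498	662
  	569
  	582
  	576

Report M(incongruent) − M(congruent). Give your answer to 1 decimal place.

M(congruent) = 2709/6 = 451.500
M(incongruent) = 5430/9 = 603.333
Difference = 603.333 − 451.500 = 151.833 ms

151.8 ms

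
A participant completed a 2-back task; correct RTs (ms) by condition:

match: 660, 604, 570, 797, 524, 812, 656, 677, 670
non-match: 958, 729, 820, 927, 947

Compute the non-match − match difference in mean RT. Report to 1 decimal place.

M(match) = 5970/9 = 663.333
M(non-match) = 4381/5 = 876.200
Difference = 876.200 − 663.333 = 212.867 ms

212.9 ms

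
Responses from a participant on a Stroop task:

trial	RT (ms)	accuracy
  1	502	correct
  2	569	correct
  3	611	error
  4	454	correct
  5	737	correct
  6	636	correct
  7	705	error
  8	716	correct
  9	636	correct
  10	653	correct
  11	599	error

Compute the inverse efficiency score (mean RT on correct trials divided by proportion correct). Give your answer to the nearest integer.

Correct trials (n=8): 502, 569, 454, 737, 636, 716, 636, 653
Mean correct RT = 4903/8 = 612.8750 ms
Proportion correct = 8/11
IES = 612.8750 / (8/11) = 842.703 ms

843 ms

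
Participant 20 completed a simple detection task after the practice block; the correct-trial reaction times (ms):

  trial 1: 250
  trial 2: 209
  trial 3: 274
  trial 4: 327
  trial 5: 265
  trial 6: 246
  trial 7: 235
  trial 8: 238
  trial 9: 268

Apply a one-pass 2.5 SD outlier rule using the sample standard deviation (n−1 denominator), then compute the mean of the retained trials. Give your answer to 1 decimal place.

256.9 ms

n = 9, ΣRT = 2312, M = 256.889
Σ(x−M)² = 8692.89; s = √(8692.89/8) = 32.964
Cutoffs: 256.889 ± 2.5·32.964 → [174.5, 339.3]
No RTs fall outside the cutoffs; all 9 retained. Mean = 2312/9 = 256.889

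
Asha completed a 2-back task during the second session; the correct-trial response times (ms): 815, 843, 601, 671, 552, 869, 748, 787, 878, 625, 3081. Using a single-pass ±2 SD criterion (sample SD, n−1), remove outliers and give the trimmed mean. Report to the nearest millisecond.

n = 11, ΣRT = 10470, M = 951.818
Σ(x−M)² = 5113587.64; s = √(5113587.64/10) = 715.094
Cutoffs: 951.818 ± 2·715.094 → [-478.4, 2382.0]
Outside: 3081 → excluded.
Retained (n=10): Σ = 7389, mean = 7389/10 = 738.900

739 ms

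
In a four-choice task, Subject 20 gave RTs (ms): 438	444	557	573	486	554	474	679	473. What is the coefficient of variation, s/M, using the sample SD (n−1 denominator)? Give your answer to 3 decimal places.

n = 9, Σ = 4678, M = 519.7778
Σ(x−M)² = 48595.556; s = √(48595.556/8) = 77.9387
CV = 77.9387 / 519.7778 = 0.14995

0.150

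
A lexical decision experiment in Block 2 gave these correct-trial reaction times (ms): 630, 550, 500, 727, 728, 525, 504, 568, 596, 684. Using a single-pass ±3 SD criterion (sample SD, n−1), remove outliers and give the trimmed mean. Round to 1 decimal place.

601.2 ms

n = 10, ΣRT = 6012, M = 601.200
Σ(x−M)² = 68835.60; s = √(68835.60/9) = 87.455
Cutoffs: 601.200 ± 3·87.455 → [338.8, 863.6]
No RTs fall outside the cutoffs; all 10 retained. Mean = 6012/10 = 601.200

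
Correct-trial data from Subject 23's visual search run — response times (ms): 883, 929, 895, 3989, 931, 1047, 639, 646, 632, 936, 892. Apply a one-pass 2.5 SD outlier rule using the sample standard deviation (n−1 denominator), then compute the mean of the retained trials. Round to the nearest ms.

843 ms

n = 11, ΣRT = 12419, M = 1129.000
Σ(x−M)² = 9194616.00; s = √(9194616.00/10) = 958.886
Cutoffs: 1129.000 ± 2.5·958.886 → [-1268.2, 3526.2]
Outside: 3989 → excluded.
Retained (n=10): Σ = 8430, mean = 8430/10 = 843.000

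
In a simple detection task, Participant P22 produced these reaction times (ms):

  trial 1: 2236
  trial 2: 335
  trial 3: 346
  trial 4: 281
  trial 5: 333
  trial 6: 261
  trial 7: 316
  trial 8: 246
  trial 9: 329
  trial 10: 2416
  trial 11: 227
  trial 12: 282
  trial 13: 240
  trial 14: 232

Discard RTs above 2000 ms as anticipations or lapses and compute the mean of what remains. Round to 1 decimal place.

285.7 ms

Excluded: 2236, 2416
Retained (n=12): Σ = 3428
Mean = 3428/12 = 285.6667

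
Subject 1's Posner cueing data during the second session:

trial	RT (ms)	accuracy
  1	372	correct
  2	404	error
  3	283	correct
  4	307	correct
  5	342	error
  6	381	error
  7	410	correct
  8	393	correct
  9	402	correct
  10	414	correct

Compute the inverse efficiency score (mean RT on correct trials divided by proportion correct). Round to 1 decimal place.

526.7 ms

Correct trials (n=7): 372, 283, 307, 410, 393, 402, 414
Mean correct RT = 2581/7 = 368.7143 ms
Proportion correct = 7/10
IES = 368.7143 / (7/10) = 526.735 ms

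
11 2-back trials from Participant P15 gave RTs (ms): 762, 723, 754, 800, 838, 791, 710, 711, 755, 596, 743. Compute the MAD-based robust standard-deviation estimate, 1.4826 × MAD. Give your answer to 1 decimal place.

54.9 ms

Sorted: 596, 710, 711, 723, 743, 754, 755, 762, 791, 800, 838 → median = 754
|x − 754| sorted: 0, 1, 8, 11, 31, 37, 43, 44, 46, 84, 158 → MAD = 37
Robust SD ≈ 1.4826 × 37 = 54.856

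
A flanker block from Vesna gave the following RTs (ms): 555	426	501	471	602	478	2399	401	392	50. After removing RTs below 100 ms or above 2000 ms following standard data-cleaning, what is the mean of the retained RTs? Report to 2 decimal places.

478.25 ms

Excluded: 50, 2399
Retained (n=8): Σ = 3826
Mean = 3826/8 = 478.2500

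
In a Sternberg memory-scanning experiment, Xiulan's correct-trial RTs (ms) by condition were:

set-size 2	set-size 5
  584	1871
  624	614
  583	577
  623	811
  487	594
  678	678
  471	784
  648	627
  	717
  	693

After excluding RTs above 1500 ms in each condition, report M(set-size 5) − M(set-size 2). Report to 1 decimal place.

set-size 5: exclude 1871
M(set-size 2) = 4698/8 = 587.250
M(set-size 5) = 6095/9 = 677.222
Difference = 677.222 − 587.250 = 89.972 ms

90.0 ms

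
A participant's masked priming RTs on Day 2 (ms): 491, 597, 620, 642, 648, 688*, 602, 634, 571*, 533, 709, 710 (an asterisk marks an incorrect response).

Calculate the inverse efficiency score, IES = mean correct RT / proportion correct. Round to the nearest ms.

Correct trials (n=10): 491, 597, 620, 642, 648, 602, 634, 533, 709, 710
Mean correct RT = 6186/10 = 618.6000 ms
Proportion correct = 10/12
IES = 618.6000 / (10/12) = 742.320 ms

742 ms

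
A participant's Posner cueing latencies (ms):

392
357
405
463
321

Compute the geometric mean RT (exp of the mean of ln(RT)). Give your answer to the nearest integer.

ln(RT): 5.9713, 5.8777, 6.0039, 6.1377, 5.7714
Mean ln(RT) = 29.7621/5 = 5.95241
Geometric mean = exp(5.95241) = 384.68 ms

385 ms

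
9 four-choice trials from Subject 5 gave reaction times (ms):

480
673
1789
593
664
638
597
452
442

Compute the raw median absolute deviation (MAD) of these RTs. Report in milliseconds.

Sorted: 442, 452, 480, 593, 597, 638, 664, 673, 1789 → median = 597
|x − 597|: 117, 76, 1192, 4, 67, 41, 0, 145, 155
Sorted deviations: 0, 4, 41, 67, 76, 117, 145, 155, 1192 → MAD = 76

76 ms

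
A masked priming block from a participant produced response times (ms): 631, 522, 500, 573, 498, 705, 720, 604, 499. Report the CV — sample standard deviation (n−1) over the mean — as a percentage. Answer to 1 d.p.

n = 9, Σ = 5252, M = 583.5556
Σ(x−M)² = 61386.222; s = √(61386.222/8) = 87.5972
CV = 87.5972 / 583.5556 = 0.15011 = 15.011%

15.0%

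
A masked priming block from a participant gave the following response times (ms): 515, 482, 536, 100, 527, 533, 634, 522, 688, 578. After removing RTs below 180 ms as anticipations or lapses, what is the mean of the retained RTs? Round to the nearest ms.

557 ms

Excluded: 100
Retained (n=9): Σ = 5015
Mean = 5015/9 = 557.2222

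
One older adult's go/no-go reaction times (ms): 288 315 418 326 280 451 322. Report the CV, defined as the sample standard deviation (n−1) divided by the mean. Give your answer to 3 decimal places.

0.191

n = 7, Σ = 2400, M = 342.8571
Σ(x−M)² = 25796.857; s = √(25796.857/6) = 65.5704
CV = 65.5704 / 342.8571 = 0.19125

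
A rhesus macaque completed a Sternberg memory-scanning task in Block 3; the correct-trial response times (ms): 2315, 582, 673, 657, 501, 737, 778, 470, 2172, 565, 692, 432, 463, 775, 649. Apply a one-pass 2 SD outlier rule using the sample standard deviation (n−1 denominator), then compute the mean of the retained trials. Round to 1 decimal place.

613.4 ms

n = 15, ΣRT = 12461, M = 830.733
Σ(x−M)² = 4789604.93; s = √(4789604.93/14) = 584.906
Cutoffs: 830.733 ± 2·584.906 → [-339.1, 2000.5]
Outside: 2172, 2315 → excluded.
Retained (n=13): Σ = 7974, mean = 7974/13 = 613.385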